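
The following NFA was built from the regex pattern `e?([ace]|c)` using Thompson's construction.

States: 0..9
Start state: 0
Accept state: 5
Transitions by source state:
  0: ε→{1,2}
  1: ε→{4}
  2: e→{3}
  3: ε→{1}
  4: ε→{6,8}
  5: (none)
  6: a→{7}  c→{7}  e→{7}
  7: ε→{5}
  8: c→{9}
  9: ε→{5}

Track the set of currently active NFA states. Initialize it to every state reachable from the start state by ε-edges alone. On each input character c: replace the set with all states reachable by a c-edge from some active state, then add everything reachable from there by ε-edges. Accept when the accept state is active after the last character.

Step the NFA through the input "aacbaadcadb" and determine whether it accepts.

start: ε-closure({0}) = {0,1,2,4,6,8}
'a' @ 1: {5,7}  ✓accept
'a' @ 2: {}  — no active states
rest 'cbaadcadb' ignored (set empty)
final: {}; accept 5 not in set

Answer: REJECT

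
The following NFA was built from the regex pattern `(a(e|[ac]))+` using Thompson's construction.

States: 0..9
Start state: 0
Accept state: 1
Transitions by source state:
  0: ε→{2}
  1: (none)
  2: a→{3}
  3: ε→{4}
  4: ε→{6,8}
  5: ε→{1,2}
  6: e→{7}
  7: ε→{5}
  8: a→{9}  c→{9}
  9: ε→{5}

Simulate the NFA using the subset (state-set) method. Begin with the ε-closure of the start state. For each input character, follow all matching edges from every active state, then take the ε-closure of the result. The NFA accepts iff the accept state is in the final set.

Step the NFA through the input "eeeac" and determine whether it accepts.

S₀ = ε-closure({0}) = {0,2}
'e' @ 1: {}  — state set empty
rest 'eeac' ignored (set empty)
final: {}; accept 1 not in set

Answer: REJECT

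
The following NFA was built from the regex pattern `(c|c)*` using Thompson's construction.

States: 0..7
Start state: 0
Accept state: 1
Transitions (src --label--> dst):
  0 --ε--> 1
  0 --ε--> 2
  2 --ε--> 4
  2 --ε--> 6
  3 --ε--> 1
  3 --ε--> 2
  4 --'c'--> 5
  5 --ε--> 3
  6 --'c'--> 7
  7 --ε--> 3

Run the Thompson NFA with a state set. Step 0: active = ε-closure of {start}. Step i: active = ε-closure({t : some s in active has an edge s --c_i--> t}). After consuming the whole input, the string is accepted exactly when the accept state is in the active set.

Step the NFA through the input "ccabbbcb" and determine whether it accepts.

start: ε-closure({0}) = {0,1,2,4,6}
'c' @ 1: {1,2,3,4,5,6,7}  ✓accept
'c' @ 2: {1,2,3,4,5,6,7}  ✓accept
'a' @ 3: {}  — state set empty
rest 'bbbcb' ignored (set empty)
final: {}; accept 1 not in set

Answer: REJECT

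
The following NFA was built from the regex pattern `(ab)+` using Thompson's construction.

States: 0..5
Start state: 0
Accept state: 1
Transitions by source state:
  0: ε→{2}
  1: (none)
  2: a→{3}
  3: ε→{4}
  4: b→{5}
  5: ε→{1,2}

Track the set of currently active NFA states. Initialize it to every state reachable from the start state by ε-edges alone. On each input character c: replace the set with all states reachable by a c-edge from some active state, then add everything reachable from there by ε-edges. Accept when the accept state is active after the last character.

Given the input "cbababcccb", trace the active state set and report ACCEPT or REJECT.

Answer: REJECT

Trace:
S₀ = ε-closure({0}) = {0,2}
'c' @ 1: {}  — no active states
rest 'bababcccb' ignored (set empty)
final: {}; accept 1 not in set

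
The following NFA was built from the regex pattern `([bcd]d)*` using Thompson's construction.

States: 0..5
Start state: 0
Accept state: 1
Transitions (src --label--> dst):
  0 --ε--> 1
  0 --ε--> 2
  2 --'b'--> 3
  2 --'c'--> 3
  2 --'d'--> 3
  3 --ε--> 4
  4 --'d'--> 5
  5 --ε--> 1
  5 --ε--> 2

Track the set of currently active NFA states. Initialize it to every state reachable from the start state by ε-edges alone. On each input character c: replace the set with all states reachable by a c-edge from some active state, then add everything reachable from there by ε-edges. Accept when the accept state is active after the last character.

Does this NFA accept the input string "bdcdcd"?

Answer: ACCEPT

Steps:
start: ε-closure({0}) = {0,1,2}
'b' @ 1: {3,4}
'd' @ 2: {1,2,5}  [accepting]
'c' @ 3: {3,4}
'd' @ 4: {1,2,5}  [accepting]
'c' @ 5: {3,4}
'd' @ 6: {1,2,5}  [accepting]
after full input: {1,2,5}  (accept=1 in)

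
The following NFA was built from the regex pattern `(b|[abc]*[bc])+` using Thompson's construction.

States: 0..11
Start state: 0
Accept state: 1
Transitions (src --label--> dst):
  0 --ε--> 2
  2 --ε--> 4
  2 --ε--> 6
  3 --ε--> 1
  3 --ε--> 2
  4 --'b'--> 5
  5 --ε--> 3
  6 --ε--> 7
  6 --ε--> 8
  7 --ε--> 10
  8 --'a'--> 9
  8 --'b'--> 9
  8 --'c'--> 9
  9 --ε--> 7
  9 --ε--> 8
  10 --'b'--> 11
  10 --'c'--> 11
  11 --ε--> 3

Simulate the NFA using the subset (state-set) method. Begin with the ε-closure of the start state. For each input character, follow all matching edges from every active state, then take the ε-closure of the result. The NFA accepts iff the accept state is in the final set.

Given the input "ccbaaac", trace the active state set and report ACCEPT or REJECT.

start: ε-closure({0}) = {0,2,4,6,7,8,10}
'c' @ 1: {1,2,3,4,6,7,8,9,10,11}  (accept∈set)
'c' @ 2: {1,2,3,4,6,7,8,9,10,11}  (accept∈set)
'b' @ 3: {1,2,3,4,5,6,7,8,9,10,11}  (accept∈set)
'a' @ 4: {7,8,9,10}
'a' @ 5: {7,8,9,10}
'a' @ 6: {7,8,9,10}
'c' @ 7: {1,2,3,4,6,7,8,9,10,11}  (accept∈set)
after full input: {1,2,3,4,6,7,8,9,10,11}  (accept=1 in)

Answer: ACCEPT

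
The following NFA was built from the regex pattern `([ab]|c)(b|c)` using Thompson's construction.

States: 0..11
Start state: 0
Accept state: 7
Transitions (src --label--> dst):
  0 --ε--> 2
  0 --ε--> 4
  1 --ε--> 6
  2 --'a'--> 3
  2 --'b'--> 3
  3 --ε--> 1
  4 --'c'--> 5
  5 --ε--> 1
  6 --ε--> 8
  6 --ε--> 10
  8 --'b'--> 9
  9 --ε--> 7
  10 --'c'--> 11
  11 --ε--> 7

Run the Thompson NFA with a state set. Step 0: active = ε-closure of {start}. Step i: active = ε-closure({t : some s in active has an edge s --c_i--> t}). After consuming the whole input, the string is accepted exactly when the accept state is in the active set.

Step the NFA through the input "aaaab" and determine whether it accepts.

Answer: REJECT

Trace:
start: ε-closure({0}) = {0,2,4}
'a' @ 1: {1,3,6,8,10}
'a' @ 2: {}  — dead — no transitions
rest 'aab' ignored (set empty)
after full input: {}  (accept=7 not in)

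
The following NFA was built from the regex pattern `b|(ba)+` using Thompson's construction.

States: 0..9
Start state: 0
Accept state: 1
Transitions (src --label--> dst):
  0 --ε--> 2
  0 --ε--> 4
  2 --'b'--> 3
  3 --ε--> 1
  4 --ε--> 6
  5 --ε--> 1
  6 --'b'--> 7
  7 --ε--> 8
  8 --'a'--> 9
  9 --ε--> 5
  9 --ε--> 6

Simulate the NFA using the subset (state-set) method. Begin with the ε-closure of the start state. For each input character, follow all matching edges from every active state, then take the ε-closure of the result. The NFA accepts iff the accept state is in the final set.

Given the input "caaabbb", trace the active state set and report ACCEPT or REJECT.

S₀ = ε-closure({0}) = {0,2,4,6}
'c' @ 1: {}  — dead — no transitions
rest 'aaabbb' ignored (set empty)
after full input: {}  (accept=1 not in)

Answer: REJECT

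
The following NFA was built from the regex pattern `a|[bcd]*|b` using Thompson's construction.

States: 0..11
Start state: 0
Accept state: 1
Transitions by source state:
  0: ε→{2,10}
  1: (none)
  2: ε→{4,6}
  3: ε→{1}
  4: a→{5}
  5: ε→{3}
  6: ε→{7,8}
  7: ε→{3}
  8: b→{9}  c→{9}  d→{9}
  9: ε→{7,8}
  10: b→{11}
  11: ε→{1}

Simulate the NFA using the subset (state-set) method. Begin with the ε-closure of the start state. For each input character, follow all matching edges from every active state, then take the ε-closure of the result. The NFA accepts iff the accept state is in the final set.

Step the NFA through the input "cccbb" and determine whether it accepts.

Answer: ACCEPT

Steps:
start: ε-closure({0}) = {0,1,2,3,4,6,7,8,10}
'c' @ 1: {1,3,7,8,9}  [accepting]
'c' @ 2: {1,3,7,8,9}  [accepting]
'c' @ 3: {1,3,7,8,9}  [accepting]
'b' @ 4: {1,3,7,8,9}  [accepting]
'b' @ 5: {1,3,7,8,9}  [accepting]
after full input: {1,3,7,8,9}  (accept=1 in)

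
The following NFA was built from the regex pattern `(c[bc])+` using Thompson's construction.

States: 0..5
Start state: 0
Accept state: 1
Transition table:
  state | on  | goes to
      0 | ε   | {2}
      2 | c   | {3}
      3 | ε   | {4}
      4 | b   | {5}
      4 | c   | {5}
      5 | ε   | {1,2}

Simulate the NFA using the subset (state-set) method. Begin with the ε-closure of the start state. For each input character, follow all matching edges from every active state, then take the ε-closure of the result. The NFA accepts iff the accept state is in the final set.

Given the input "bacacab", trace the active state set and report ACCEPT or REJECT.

Answer: REJECT

Steps:
S₀ = ε-closure({0}) = {0,2}
'b' @ 1: {}  — no active states
rest 'acacab' ignored (set empty)
end set {} — state 1 not in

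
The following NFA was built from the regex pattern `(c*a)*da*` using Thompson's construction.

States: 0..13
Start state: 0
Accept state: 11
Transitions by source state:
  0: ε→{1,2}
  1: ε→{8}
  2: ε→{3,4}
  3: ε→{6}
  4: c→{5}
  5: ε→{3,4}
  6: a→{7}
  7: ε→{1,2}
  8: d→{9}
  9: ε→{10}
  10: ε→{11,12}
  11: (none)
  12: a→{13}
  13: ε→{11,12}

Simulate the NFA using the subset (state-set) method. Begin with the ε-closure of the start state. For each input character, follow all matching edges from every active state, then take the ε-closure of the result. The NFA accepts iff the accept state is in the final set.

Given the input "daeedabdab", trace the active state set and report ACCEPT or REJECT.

start: ε-closure({0}) = {0,1,2,3,4,6,8}
'd' @ 1: {9,10,11,12}  [accepting]
'a' @ 2: {11,12,13}  [accepting]
'e' @ 3: {}  — no active states
rest 'edabdab' ignored (set empty)
after full input: {}  (accept=11 not in)

Answer: REJECT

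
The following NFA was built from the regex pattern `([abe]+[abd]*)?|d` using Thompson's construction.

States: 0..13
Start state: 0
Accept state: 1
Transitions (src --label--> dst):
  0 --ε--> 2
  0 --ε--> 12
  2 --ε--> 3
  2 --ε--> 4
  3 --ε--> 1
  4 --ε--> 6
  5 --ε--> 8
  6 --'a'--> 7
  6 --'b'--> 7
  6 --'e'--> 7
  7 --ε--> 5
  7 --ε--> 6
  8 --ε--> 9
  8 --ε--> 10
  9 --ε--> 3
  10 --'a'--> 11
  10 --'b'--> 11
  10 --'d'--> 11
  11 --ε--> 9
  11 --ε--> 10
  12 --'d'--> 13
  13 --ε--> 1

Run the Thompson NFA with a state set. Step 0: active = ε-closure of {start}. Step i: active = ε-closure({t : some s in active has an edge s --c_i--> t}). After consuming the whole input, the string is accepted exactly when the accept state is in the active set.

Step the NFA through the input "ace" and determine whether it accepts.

Answer: REJECT

Trace:
S₀ = ε-closure({0}) = {0,1,2,3,4,6,12}
'a' @ 1: {1,3,5,6,7,8,9,10}  [accepting]
'c' @ 2: {}  — state set empty
rest 'e' ignored (set empty)
final: {}; accept 1 not in set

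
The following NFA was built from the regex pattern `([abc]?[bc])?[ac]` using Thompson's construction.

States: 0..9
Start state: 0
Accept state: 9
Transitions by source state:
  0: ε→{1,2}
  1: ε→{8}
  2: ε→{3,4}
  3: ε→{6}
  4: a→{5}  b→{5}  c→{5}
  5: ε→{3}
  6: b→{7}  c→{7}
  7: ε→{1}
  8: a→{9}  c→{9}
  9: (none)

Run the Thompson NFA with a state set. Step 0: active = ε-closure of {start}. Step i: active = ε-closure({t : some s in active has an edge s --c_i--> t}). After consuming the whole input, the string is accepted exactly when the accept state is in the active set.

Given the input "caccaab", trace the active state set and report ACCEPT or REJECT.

Answer: REJECT

Derivation:
initial (ε-close {0}): {0,1,2,3,4,6,8}
'c' @ 1: {1,3,5,6,7,8,9}  ✓accept
'a' @ 2: {9}  ✓accept
'c' @ 3: {}  — dead — no transitions
rest 'caab' ignored (set empty)
after full input: {}  (accept=9 not in)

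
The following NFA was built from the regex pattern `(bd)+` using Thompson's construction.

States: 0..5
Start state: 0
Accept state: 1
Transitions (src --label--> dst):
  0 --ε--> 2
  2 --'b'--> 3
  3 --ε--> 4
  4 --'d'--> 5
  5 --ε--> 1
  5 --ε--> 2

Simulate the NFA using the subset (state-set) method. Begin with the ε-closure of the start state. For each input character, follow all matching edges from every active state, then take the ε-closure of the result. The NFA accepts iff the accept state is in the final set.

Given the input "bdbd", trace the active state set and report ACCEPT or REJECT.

initial (ε-close {0}): {0,2}
'b' @ 1: {3,4}
'd' @ 2: {1,2,5}  [accepting]
'b' @ 3: {3,4}
'd' @ 4: {1,2,5}  [accepting]
final: {1,2,5}; accept 1 in set

Answer: ACCEPT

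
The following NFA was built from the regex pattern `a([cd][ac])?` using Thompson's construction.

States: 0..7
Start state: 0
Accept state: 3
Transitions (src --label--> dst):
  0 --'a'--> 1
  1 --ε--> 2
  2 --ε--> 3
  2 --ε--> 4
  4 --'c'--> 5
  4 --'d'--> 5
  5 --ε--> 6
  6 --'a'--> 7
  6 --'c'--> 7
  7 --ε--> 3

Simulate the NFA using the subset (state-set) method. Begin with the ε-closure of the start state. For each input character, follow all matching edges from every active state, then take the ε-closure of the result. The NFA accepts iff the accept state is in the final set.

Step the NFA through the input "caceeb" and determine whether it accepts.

S₀ = ε-closure({0}) = {0}
'c' @ 1: {}  — state set empty
rest 'aceeb' ignored (set empty)
final: {}; accept 3 not in set

Answer: REJECT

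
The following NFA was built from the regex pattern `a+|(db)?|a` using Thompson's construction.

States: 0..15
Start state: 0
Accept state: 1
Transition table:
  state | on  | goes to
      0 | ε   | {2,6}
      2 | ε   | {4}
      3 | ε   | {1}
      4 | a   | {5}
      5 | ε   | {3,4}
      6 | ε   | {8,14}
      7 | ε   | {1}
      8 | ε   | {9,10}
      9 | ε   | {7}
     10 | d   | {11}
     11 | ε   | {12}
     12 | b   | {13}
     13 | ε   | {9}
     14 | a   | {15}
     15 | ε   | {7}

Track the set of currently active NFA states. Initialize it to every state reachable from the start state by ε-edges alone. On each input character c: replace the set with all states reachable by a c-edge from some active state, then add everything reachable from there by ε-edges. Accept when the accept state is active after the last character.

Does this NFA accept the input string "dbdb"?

start: ε-closure({0}) = {0,1,2,4,6,7,8,9,10,14}
'd' @ 1: {11,12}
'b' @ 2: {1,7,9,13}  [accepting]
'd' @ 3: {}  — no active states
rest 'b' ignored (set empty)
end set {} — state 1 not in

Answer: REJECT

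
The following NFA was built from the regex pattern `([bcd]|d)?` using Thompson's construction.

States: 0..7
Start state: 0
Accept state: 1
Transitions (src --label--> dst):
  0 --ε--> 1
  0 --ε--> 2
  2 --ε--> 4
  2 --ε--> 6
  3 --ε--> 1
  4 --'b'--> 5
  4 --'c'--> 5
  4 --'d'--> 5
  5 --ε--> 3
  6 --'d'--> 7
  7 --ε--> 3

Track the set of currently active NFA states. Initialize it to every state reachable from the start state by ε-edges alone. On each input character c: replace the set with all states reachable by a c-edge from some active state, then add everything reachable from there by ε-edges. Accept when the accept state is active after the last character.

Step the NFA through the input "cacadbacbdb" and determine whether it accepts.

Answer: REJECT

Derivation:
S₀ = ε-closure({0}) = {0,1,2,4,6}
'c' @ 1: {1,3,5}  [accepting]
'a' @ 2: {}  — no active states
rest 'cadbacbdb' ignored (set empty)
after full input: {}  (accept=1 not in)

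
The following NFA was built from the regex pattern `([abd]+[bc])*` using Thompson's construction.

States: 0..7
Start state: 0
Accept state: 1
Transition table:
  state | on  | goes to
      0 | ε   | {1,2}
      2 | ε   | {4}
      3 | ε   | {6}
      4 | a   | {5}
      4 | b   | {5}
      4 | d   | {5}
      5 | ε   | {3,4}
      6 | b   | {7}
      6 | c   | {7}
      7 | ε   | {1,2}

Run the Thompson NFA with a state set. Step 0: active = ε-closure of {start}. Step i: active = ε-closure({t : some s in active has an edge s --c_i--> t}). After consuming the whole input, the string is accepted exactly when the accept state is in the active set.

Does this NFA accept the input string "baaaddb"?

initial (ε-close {0}): {0,1,2,4}
'b' @ 1: {3,4,5,6}
'a' @ 2: {3,4,5,6}
'a' @ 3: {3,4,5,6}
'a' @ 4: {3,4,5,6}
'd' @ 5: {3,4,5,6}
'd' @ 6: {3,4,5,6}
'b' @ 7: {1,2,3,4,5,6,7}  (accept∈set)
final: {1,2,3,4,5,6,7}; accept 1 in set

Answer: ACCEPT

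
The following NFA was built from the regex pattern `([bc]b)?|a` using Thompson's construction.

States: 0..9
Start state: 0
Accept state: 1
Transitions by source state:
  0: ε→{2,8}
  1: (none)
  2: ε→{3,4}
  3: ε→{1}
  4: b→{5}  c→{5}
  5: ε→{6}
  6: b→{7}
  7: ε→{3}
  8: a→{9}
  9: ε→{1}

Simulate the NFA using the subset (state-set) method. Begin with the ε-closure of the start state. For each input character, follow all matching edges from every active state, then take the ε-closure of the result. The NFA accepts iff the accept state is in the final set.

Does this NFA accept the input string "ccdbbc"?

initial (ε-close {0}): {0,1,2,3,4,8}
'c' @ 1: {5,6}
'c' @ 2: {}  — dead — no transitions
rest 'dbbc' ignored (set empty)
final: {}; accept 1 not in set

Answer: REJECT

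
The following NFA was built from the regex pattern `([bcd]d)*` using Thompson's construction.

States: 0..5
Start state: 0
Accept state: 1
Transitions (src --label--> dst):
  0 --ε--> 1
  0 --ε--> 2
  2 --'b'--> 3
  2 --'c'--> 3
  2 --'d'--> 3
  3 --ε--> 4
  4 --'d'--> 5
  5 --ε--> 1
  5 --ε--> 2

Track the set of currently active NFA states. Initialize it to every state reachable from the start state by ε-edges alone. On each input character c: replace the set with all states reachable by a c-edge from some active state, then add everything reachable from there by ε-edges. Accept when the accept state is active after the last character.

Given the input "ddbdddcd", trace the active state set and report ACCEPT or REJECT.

Answer: ACCEPT

Derivation:
start: ε-closure({0}) = {0,1,2}
'd' @ 1: {3,4}
'd' @ 2: {1,2,5}  (accept∈set)
'b' @ 3: {3,4}
'd' @ 4: {1,2,5}  (accept∈set)
'd' @ 5: {3,4}
'd' @ 6: {1,2,5}  (accept∈set)
'c' @ 7: {3,4}
'd' @ 8: {1,2,5}  (accept∈set)
final: {1,2,5}; accept 1 in set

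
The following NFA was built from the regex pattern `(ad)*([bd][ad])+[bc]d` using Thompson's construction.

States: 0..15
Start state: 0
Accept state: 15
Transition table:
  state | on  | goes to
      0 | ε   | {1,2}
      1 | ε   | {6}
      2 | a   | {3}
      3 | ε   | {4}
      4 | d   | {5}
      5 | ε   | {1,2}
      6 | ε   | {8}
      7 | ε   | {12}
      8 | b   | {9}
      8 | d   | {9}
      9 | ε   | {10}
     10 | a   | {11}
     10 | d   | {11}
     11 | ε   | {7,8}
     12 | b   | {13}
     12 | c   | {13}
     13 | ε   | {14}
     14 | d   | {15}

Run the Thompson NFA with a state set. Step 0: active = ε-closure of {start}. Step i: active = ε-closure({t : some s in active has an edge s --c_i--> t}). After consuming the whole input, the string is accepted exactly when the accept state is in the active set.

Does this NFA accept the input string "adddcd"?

start: ε-closure({0}) = {0,1,2,6,8}
'a' @ 1: {3,4}
'd' @ 2: {1,2,5,6,8}
'd' @ 3: {9,10}
'd' @ 4: {7,8,11,12}
'c' @ 5: {13,14}
'd' @ 6: {15}  ✓accept
after full input: {15}  (accept=15 in)

Answer: ACCEPT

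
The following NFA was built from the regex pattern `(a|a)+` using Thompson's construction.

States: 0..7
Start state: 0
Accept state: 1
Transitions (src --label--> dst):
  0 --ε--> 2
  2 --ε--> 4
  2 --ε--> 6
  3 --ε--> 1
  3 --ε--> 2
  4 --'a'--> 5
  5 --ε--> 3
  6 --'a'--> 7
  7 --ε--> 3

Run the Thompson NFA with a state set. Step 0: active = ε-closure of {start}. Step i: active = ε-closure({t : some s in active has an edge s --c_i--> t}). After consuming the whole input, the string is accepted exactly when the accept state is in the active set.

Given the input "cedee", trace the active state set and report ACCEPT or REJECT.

start: ε-closure({0}) = {0,2,4,6}
'c' @ 1: {}  — state set empty
rest 'edee' ignored (set empty)
end set {} — state 1 not in

Answer: REJECT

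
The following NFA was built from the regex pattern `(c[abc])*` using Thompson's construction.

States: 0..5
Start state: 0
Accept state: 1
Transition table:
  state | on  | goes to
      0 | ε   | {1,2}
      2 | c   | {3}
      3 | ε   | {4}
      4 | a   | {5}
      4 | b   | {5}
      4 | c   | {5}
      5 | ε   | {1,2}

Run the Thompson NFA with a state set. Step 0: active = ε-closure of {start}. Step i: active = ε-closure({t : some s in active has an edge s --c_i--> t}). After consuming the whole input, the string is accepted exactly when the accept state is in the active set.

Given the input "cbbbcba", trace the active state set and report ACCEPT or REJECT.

start: ε-closure({0}) = {0,1,2}
'c' @ 1: {3,4}
'b' @ 2: {1,2,5}  [accepting]
'b' @ 3: {}  — dead — no transitions
rest 'bcba' ignored (set empty)
after full input: {}  (accept=1 not in)

Answer: REJECT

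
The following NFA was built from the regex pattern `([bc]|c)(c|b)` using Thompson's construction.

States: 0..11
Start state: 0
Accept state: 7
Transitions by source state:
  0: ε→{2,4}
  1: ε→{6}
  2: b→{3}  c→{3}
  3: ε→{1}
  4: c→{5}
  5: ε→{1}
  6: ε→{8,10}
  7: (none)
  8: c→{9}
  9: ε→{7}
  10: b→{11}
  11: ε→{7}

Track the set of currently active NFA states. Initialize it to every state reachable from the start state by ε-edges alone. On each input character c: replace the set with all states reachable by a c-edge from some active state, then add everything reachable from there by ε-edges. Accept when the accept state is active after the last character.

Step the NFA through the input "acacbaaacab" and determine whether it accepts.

Answer: REJECT

Derivation:
initial (ε-close {0}): {0,2,4}
'a' @ 1: {}  — dead — no transitions
rest 'cacbaaacab' ignored (set empty)
end set {} — state 7 not in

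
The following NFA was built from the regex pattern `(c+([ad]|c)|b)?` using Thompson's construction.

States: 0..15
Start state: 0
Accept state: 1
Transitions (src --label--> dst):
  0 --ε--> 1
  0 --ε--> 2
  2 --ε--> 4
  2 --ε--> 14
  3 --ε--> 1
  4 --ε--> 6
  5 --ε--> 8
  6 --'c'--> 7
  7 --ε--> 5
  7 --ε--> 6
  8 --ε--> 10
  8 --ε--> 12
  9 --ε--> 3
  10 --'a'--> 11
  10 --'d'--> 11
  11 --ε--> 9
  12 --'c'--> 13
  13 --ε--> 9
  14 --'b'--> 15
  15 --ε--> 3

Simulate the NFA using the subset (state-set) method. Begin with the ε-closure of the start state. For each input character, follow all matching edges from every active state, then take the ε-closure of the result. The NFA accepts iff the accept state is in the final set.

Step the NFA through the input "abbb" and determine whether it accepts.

Answer: REJECT

Steps:
S₀ = ε-closure({0}) = {0,1,2,4,6,14}
'a' @ 1: {}  — dead — no transitions
rest 'bbb' ignored (set empty)
end set {} — state 1 not in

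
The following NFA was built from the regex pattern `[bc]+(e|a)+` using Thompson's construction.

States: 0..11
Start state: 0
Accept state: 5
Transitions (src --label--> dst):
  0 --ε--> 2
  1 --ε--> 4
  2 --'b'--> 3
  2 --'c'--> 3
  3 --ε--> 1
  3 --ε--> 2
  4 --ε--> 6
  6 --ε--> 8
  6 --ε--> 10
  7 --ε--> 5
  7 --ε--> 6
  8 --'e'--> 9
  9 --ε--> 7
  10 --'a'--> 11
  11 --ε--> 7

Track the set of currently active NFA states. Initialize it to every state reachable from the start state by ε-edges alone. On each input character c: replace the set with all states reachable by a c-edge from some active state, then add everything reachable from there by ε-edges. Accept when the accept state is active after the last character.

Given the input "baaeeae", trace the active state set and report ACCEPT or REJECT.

S₀ = ε-closure({0}) = {0,2}
'b' @ 1: {1,2,3,4,6,8,10}
'a' @ 2: {5,6,7,8,10,11}  ✓accept
'a' @ 3: {5,6,7,8,10,11}  ✓accept
'e' @ 4: {5,6,7,8,9,10}  ✓accept
'e' @ 5: {5,6,7,8,9,10}  ✓accept
'a' @ 6: {5,6,7,8,10,11}  ✓accept
'e' @ 7: {5,6,7,8,9,10}  ✓accept
after full input: {5,6,7,8,9,10}  (accept=5 in)

Answer: ACCEPT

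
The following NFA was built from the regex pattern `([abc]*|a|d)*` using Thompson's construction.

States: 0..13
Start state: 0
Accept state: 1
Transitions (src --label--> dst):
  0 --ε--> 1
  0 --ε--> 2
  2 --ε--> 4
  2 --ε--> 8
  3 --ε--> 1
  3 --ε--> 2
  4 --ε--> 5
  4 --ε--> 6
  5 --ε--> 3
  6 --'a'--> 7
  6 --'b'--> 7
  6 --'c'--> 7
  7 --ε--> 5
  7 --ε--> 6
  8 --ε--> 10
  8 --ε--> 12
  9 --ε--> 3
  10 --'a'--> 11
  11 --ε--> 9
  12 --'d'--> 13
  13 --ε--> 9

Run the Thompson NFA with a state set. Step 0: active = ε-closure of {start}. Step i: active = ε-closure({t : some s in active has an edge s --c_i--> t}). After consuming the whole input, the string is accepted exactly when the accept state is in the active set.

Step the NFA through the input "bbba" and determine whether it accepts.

start: ε-closure({0}) = {0,1,2,3,4,5,6,8,10,12}
'b' @ 1: {1,2,3,4,5,6,7,8,10,12}  [accepting]
'b' @ 2: {1,2,3,4,5,6,7,8,10,12}  [accepting]
'b' @ 3: {1,2,3,4,5,6,7,8,10,12}  [accepting]
'a' @ 4: {1,2,3,4,5,6,7,8,9,10,11,12}  [accepting]
end set {1,2,3,4,5,6,7,8,9,10,11,12} — state 1 in

Answer: ACCEPT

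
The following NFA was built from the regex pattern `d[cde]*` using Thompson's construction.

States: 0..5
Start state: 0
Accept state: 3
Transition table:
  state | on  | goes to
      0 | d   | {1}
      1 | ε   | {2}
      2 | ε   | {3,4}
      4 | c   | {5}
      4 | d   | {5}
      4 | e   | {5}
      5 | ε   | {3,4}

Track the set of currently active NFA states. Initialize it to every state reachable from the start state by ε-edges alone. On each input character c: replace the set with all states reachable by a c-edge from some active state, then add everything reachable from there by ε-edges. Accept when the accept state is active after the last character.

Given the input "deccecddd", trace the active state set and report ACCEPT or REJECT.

Answer: ACCEPT

Steps:
start: ε-closure({0}) = {0}
'd' @ 1: {1,2,3,4}  ✓accept
'e' @ 2: {3,4,5}  ✓accept
'c' @ 3: {3,4,5}  ✓accept
'c' @ 4: {3,4,5}  ✓accept
'e' @ 5: {3,4,5}  ✓accept
'c' @ 6: {3,4,5}  ✓accept
'd' @ 7: {3,4,5}  ✓accept
'd' @ 8: {3,4,5}  ✓accept
'd' @ 9: {3,4,5}  ✓accept
final: {3,4,5}; accept 3 in set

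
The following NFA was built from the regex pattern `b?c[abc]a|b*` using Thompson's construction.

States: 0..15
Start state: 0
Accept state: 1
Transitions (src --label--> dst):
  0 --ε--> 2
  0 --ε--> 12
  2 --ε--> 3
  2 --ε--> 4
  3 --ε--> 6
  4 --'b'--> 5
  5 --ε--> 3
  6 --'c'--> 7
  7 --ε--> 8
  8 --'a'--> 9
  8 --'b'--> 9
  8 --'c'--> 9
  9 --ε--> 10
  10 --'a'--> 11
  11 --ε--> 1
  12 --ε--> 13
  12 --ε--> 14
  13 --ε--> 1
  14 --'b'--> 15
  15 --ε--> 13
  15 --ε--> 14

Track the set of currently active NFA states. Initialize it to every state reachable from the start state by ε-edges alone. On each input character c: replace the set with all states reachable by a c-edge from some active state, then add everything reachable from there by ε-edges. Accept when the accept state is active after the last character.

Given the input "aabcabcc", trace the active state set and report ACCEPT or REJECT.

start: ε-closure({0}) = {0,1,2,3,4,6,12,13,14}
'a' @ 1: {}  — state set empty
rest 'abcabcc' ignored (set empty)
after full input: {}  (accept=1 not in)

Answer: REJECT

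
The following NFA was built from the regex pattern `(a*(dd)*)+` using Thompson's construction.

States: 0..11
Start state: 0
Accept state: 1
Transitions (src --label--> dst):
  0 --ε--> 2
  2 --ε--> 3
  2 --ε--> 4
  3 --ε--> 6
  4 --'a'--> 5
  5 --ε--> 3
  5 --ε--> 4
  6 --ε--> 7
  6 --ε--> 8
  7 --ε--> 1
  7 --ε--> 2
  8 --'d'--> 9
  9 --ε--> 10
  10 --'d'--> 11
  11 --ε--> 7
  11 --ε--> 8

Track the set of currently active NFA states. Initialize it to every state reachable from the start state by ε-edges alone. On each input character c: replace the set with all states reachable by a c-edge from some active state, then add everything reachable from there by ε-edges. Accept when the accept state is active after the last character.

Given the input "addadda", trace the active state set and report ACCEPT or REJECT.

Answer: ACCEPT

Derivation:
initial (ε-close {0}): {0,1,2,3,4,6,7,8}
'a' @ 1: {1,2,3,4,5,6,7,8}  [accepting]
'd' @ 2: {9,10}
'd' @ 3: {1,2,3,4,6,7,8,11}  [accepting]
'a' @ 4: {1,2,3,4,5,6,7,8}  [accepting]
'd' @ 5: {9,10}
'd' @ 6: {1,2,3,4,6,7,8,11}  [accepting]
'a' @ 7: {1,2,3,4,5,6,7,8}  [accepting]
final: {1,2,3,4,5,6,7,8}; accept 1 in set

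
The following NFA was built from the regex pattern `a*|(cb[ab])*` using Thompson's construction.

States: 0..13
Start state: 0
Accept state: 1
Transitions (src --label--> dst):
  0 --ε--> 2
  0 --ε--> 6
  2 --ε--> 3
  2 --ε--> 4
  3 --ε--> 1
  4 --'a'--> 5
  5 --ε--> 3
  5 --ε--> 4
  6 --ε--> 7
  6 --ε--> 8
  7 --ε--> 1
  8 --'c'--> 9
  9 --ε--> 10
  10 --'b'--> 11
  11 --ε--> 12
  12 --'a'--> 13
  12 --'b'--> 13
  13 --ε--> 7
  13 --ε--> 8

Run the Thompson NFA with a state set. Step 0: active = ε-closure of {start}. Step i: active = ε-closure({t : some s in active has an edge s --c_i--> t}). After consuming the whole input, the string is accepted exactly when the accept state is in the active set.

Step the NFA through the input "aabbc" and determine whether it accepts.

Answer: REJECT

Steps:
start: ε-closure({0}) = {0,1,2,3,4,6,7,8}
'a' @ 1: {1,3,4,5}  [accepting]
'a' @ 2: {1,3,4,5}  [accepting]
'b' @ 3: {}  — dead — no transitions
rest 'bc' ignored (set empty)
end set {} — state 1 not in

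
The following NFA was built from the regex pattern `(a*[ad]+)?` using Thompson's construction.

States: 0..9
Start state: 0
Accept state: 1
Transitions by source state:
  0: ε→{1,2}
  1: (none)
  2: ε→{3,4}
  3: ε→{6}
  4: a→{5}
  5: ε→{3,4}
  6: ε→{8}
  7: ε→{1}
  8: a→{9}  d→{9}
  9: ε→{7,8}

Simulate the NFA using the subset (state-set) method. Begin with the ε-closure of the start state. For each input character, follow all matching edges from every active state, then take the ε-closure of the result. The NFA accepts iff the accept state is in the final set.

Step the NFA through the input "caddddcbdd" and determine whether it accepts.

start: ε-closure({0}) = {0,1,2,3,4,6,8}
'c' @ 1: {}  — dead — no transitions
rest 'addddcbdd' ignored (set empty)
final: {}; accept 1 not in set

Answer: REJECT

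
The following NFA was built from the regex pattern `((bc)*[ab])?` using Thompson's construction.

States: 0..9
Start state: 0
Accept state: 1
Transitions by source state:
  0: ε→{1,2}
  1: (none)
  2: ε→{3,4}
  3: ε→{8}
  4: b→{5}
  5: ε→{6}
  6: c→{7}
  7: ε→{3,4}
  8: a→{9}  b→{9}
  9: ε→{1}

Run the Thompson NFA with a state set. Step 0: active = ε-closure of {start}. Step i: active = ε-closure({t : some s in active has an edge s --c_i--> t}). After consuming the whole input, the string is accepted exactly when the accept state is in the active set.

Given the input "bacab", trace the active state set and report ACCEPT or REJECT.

S₀ = ε-closure({0}) = {0,1,2,3,4,8}
'b' @ 1: {1,5,6,9}  (accept∈set)
'a' @ 2: {}  — state set empty
rest 'cab' ignored (set empty)
final: {}; accept 1 not in set

Answer: REJECT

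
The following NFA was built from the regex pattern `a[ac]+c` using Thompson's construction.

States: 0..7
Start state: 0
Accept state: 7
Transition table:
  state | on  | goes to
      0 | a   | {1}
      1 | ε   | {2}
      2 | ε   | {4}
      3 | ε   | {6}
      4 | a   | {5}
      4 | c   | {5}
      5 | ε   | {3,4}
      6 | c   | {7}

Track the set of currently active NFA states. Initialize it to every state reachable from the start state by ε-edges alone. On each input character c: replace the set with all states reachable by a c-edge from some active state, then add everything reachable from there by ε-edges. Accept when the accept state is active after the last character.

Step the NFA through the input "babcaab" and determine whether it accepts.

Answer: REJECT

Derivation:
initial (ε-close {0}): {0}
'b' @ 1: {}  — dead — no transitions
rest 'abcaab' ignored (set empty)
final: {}; accept 7 not in set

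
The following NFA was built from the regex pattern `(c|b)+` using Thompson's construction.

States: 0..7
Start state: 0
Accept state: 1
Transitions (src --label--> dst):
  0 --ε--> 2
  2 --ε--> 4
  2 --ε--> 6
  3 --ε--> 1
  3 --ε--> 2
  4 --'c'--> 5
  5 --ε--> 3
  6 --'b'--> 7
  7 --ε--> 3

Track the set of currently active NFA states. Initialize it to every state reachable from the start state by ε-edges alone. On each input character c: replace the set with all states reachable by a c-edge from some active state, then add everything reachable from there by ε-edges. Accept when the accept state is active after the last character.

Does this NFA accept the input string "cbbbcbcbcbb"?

start: ε-closure({0}) = {0,2,4,6}
'c' @ 1: {1,2,3,4,5,6}  [accepting]
'b' @ 2: {1,2,3,4,6,7}  [accepting]
'b' @ 3: {1,2,3,4,6,7}  [accepting]
'b' @ 4: {1,2,3,4,6,7}  [accepting]
'c' @ 5: {1,2,3,4,5,6}  [accepting]
'b' @ 6: {1,2,3,4,6,7}  [accepting]
'c' @ 7: {1,2,3,4,5,6}  [accepting]
'b' @ 8: {1,2,3,4,6,7}  [accepting]
'c' @ 9: {1,2,3,4,5,6}  [accepting]
'b' @ 10: {1,2,3,4,6,7}  [accepting]
'b' @ 11: {1,2,3,4,6,7}  [accepting]
final: {1,2,3,4,6,7}; accept 1 in set

Answer: ACCEPT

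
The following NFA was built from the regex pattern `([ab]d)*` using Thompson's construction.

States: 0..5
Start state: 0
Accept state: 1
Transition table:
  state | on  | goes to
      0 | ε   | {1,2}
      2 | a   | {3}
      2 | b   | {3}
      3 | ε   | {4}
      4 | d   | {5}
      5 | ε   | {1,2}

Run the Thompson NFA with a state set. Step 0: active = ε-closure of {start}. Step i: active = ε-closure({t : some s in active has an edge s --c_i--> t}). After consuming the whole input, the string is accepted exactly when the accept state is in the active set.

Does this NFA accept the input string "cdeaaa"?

initial (ε-close {0}): {0,1,2}
'c' @ 1: {}  — state set empty
rest 'deaaa' ignored (set empty)
final: {}; accept 1 not in set

Answer: REJECT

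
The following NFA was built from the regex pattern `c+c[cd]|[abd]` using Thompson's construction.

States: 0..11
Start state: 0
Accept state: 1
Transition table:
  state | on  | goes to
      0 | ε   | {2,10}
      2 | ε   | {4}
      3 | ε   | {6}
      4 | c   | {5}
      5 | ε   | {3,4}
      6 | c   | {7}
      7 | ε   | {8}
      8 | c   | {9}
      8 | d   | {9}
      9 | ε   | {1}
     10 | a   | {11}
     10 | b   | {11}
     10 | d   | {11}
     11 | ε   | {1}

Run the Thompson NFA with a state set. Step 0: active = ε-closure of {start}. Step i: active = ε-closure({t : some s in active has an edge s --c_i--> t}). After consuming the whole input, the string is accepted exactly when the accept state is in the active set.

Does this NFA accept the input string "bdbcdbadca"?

initial (ε-close {0}): {0,2,4,10}
'b' @ 1: {1,11}  (accept∈set)
'd' @ 2: {}  — no active states
rest 'bcdbadca' ignored (set empty)
after full input: {}  (accept=1 not in)

Answer: REJECT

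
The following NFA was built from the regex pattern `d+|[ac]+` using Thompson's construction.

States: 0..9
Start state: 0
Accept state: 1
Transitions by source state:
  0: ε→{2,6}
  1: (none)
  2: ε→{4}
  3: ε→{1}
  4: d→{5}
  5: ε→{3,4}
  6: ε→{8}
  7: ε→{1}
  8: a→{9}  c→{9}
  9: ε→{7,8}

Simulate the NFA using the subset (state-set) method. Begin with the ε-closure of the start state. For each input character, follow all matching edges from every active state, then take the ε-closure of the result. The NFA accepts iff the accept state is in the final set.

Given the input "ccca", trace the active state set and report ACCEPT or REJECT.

Answer: ACCEPT

Derivation:
start: ε-closure({0}) = {0,2,4,6,8}
'c' @ 1: {1,7,8,9}  [accepting]
'c' @ 2: {1,7,8,9}  [accepting]
'c' @ 3: {1,7,8,9}  [accepting]
'a' @ 4: {1,7,8,9}  [accepting]
end set {1,7,8,9} — state 1 in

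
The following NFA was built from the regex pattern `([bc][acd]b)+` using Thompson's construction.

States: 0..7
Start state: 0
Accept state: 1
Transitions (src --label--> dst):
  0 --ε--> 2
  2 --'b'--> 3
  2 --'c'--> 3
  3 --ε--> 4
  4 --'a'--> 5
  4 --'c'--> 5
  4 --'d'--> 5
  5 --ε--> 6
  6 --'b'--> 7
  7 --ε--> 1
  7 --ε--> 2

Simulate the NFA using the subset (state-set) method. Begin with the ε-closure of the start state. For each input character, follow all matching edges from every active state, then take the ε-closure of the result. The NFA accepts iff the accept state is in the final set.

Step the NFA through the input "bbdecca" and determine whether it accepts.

S₀ = ε-closure({0}) = {0,2}
'b' @ 1: {3,4}
'b' @ 2: {}  — no active states
rest 'decca' ignored (set empty)
after full input: {}  (accept=1 not in)

Answer: REJECT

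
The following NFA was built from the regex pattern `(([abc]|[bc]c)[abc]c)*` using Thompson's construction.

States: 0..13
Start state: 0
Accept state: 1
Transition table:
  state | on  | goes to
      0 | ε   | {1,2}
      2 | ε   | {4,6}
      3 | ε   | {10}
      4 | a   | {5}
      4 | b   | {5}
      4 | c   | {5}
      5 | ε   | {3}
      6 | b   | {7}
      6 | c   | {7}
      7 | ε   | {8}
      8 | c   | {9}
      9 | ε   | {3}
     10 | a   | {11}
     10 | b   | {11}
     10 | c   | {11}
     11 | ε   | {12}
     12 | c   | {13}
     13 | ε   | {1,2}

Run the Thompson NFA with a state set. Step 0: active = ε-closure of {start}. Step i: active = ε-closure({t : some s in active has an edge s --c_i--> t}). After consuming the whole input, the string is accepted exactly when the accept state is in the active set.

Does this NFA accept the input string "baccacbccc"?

initial (ε-close {0}): {0,1,2,4,6}
'b' @ 1: {3,5,7,8,10}
'a' @ 2: {11,12}
'c' @ 3: {1,2,4,6,13}  ✓accept
'c' @ 4: {3,5,7,8,10}
'a' @ 5: {11,12}
'c' @ 6: {1,2,4,6,13}  ✓accept
'b' @ 7: {3,5,7,8,10}
'c' @ 8: {3,9,10,11,12}
'c' @ 9: {1,2,4,6,11,12,13}  ✓accept
'c' @ 10: {1,2,3,4,5,6,7,8,10,13}  ✓accept
final: {1,2,3,4,5,6,7,8,10,13}; accept 1 in set

Answer: ACCEPT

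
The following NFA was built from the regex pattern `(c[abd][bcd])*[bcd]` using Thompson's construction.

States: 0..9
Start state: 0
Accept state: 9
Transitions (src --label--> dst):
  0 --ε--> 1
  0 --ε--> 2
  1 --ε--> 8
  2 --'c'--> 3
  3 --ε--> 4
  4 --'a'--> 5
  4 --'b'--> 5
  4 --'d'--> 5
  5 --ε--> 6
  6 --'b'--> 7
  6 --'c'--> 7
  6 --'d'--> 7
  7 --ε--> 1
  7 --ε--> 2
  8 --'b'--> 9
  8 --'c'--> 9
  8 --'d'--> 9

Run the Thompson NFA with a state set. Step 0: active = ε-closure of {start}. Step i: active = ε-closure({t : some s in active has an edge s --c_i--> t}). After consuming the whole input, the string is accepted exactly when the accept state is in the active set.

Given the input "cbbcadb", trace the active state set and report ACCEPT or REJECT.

Answer: ACCEPT

Steps:
initial (ε-close {0}): {0,1,2,8}
'c' @ 1: {3,4,9}  [accepting]
'b' @ 2: {5,6}
'b' @ 3: {1,2,7,8}
'c' @ 4: {3,4,9}  [accepting]
'a' @ 5: {5,6}
'd' @ 6: {1,2,7,8}
'b' @ 7: {9}  [accepting]
after full input: {9}  (accept=9 in)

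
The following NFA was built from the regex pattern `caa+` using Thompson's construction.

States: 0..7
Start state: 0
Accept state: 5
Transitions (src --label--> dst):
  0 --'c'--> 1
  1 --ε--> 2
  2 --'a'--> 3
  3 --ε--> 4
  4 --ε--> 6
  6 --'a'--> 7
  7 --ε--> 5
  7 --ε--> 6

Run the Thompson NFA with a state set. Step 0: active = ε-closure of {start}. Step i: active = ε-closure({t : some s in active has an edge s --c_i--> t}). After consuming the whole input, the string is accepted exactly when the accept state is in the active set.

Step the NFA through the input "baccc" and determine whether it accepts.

initial (ε-close {0}): {0}
'b' @ 1: {}  — dead — no transitions
rest 'accc' ignored (set empty)
after full input: {}  (accept=5 not in)

Answer: REJECT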